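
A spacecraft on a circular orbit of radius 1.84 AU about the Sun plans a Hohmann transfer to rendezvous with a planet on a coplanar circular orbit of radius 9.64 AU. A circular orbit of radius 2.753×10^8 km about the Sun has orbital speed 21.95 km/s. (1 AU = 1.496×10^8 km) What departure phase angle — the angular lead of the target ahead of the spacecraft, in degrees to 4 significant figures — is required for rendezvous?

φ = 97.30°

From the circular-orbit relation v² = μ/r at r = 2.753×10^8 km: μ = v²r = (21.95)² × 2.753×10^8 = 1.32640×10^11 km³/s².
In km: r₁ = 1.84 × 1.496×10^8 = 2.75264×10^8 km; r₂ = 9.64 × 1.496×10^8 = 1.442144×10^9 km.
The Hohmann ellipse has a_t = (r₁ + r₂)/2 = 8.58704×10^8 km.
The half-period of the transfer ellipse is t = π√(a_t³/μ) = 2.1706×10^8 s.
Target angular speed ω₂ = √(μ/r₂³) = 6.6500×10^-9 rad/s.
Angle swept by the target during transfer: ω₂·t = 1.44345 rad = 82.70°.
The spacecraft traverses 180° on the transfer ellipse, so the target must lead by 180° − 82.70° = 97.30°.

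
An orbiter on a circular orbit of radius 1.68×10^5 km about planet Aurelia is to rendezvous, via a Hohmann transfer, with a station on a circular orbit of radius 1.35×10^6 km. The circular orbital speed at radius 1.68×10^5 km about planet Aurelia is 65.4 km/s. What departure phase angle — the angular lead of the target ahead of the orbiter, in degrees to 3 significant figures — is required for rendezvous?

From the circular-orbit relation v² = μ/r at r = 1.68×10^5 km: μ = v²r = (65.4)² × 1.68×10^5 = 7.18563×10^8 km³/s².
The Hohmann ellipse has a_t = (r₁ + r₂)/2 = 7.590×10^5 km.
Transfer time t = π√(a_t³/μ) = 77496 s.
The target's mean motion on its circular orbit is ω₂ = √(μ/r₂³) = 1.7090×10^-5 rad/s.
Angle swept by the target during transfer: ω₂·t = 1.3244 rad = 75.88°.
Arrival is 180° from departure on the ellipse, so φ = 180° − 75.88° = 104°.

φ = 104°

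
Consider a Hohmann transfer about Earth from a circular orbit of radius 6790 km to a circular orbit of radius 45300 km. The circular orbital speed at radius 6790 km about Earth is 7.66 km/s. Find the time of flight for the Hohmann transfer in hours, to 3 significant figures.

From the circular-orbit relation v² = μ/r at r = 6790 km: μ = v²r = (7.66)² × 6790 = 3.98407×10^5 km³/s².
The Hohmann ellipse has a_t = (r₁ + r₂)/2 = 26045 km.
Half the transfer-orbit period gives t = π√(a_t³/μ) = 20920 s.
Converting: 20920 s ÷ 3600 s/hour = 5.81 hours.

t = 5.81 hours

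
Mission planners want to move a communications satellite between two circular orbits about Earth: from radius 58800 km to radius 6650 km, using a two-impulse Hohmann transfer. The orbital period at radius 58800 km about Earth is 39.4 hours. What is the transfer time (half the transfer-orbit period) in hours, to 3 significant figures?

t = 8.18 hours

From Kepler's third law T² = 4π²r³/μ at r = 58800 km, T = 39.4 hours = 39.4 × 3600 s = 1.4184×10^5 s: μ = 4π²r³/T² = 3.98928×10^5 km³/s².
The Hohmann ellipse has a_t = (r₁ + r₂)/2 = 32725 km.
Half the transfer-orbit period gives t = π√(a_t³/μ) = 29450 s.
Converting: 29450 s ÷ 3600 s/hour = 8.18 hours.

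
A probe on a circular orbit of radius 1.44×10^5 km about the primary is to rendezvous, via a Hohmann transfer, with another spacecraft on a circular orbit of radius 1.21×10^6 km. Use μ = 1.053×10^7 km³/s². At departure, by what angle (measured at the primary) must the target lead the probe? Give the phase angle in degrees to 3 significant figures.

Semi-major axis of the transfer orbit: a_t = (1.440×10^5 + 1.210×10^6)/2 = 6.770×10^5 km.
Transfer time t = π√(a_t³/μ) = 5.393×10^5 s.
Target angular speed ω₂ = √(μ/r₂³) = 2.438×10^-6 rad/s.
Angle swept by the target during transfer: ω₂·t = 1.3148 rad = 75.33°.
Arrival is 180° from departure on the ellipse, so φ = 180° − 75.33° = 105°.

φ = 105°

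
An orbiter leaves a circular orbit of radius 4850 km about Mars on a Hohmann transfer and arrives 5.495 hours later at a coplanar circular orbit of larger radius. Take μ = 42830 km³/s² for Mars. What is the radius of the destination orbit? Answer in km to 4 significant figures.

Transfer time t = 5.495 hours = 19782 s, and t = π√(a_t³/μ).
So a_t = (μ t²/π²)^(1/3) = (42830 × (19782)² / π²)^(1/3) = 11931 km.
Since a_t = (r₁ + r₂)/2, r₂ = 2a_t − r₁ = 2×11931 − 4850 = 19012 km.

r₂ = 19010 km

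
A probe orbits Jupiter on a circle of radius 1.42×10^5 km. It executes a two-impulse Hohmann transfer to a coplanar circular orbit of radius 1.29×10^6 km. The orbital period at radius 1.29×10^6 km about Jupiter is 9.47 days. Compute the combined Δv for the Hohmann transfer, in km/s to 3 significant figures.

Δv = 15.7 km/s

From Kepler's third law T² = 4π²r³/μ at r = 1.29×10^6 km, T = 9.47 days = 9.47 × 86400 s = 8.18208×10^5 s: μ = 4π²r³/T² = 1.26591×10^8 km³/s².
Semi-major axis of the transfer orbit: a_t = (1.420×10^5 + 1.290×10^6)/2 = 7.160×10^5 km.
At r₁ the circular-orbit speed is v₁ = √(μ/r₁) = 29.858 km/s.
Transfer-orbit speed at r₁ (v² = μ(2/r − 1/a)): v_p = √[μ(2/r₁ − 1/a_t)] = 40.077 km/s.
First burn Δv₁ = |v_p − v₁| = 10.219 km/s.
Circular speed at r₂: v₂ = √(μ/r₂) = 9.9062 km/s.
Transfer-orbit speed at r₂: v_a = √[μ(2/r₂ − 1/a_t)] = 4.4116 km/s.
Second burn Δv₂ = |v₂ − v_a| = 5.4946 km/s.
Δv = Δv₁ + Δv₂ = 10.219 + 5.4946 = 15.71 km/s.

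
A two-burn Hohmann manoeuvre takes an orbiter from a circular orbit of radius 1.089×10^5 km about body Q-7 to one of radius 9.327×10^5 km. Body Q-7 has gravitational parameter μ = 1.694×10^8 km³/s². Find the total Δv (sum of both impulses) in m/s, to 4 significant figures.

Transfer-ellipse semi-major axis a_t = (r₁ + r₂)/2 = (1.089×10^5 + 9.327×10^5)/2 = 5.208×10^5 km.
Circular speed at r₁: v₁ = √(μ/r₁) = √(1.694×10^8/1.089×10^5) = 39.44 km/s.
Transfer-orbit speed at r₁ (v² = μ(2/r − 1/a)): v_p = √[μ(2/r₁ − 1/a_t)] = 52.78 km/s.
First burn Δv₁ = |v_p − v₁| = 13.34 km/s.
At r₂, v₂ = √(μ/r₂) = 13.477 km/s.
Transfer-orbit speed at r₂: v_a = √[μ(2/r₂ − 1/a_t)] = 6.1626 km/s.
Second burn Δv₂ = |v₂ − v_a| = 7.314 km/s.
Total Δv = Δv₁ + Δv₂ = 20.65 km/s.

Δv = 20650 m/s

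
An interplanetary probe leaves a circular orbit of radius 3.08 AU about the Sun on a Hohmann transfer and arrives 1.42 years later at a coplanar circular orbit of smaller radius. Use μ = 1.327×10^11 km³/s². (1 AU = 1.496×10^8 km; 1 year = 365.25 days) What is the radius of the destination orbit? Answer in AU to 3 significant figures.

In km: r₁ = 3.08 × 1.496×10^8 = 4.60768×10^8 km.
Transfer time t = 1.42 years × 365.25 × 86400 s = 4.4811792×10^7 s, and t = π√(a_t³/μ).
So a_t = (μ t²/π²)^(1/3) = (1.327×10^11 × (4.4811792×10^7)² / π²)^(1/3) = 3.0000×10^8 km.
Since a_t = (r₁ + r₂)/2, r₂ = 2a_t − r₁ = 2×3.0000×10^8 − 4.60768×10^8 = 1.39232×10^8 km.
In AU: r₂ = 1.39232×10^8 / 1.496×10^8 = 0.931 AU.

r₂ = 0.931 AU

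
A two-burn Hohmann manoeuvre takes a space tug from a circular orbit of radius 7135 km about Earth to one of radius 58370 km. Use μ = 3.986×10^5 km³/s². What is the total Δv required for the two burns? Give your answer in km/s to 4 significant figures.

Transfer-ellipse semi-major axis a_t = (r₁ + r₂)/2 = (7135 + 58370)/2 = 32752.5 km.
At r₁ the circular-orbit speed is v₁ = √(μ/r₁) = 7.4743 km/s.
On the transfer ellipse at r₁, vis-viva gives v_p = √[μ(2/r₁ − 1/a_t)] = 9.9780 km/s.
First burn Δv₁ = |v_p − v₁| = 2.5037 km/s.
Circular speed at r₂: v₂ = √(μ/r₂) = 2.6132 km/s.
Transfer-orbit speed at r₂: v_a = √[μ(2/r₂ − 1/a_t)] = 1.2197 km/s.
Second burn Δv₂ = |v₂ − v_a| = 1.3935 km/s.
Total Δv = Δv₁ + Δv₂ = 3.897 km/s.

Δv = 3.897 km/s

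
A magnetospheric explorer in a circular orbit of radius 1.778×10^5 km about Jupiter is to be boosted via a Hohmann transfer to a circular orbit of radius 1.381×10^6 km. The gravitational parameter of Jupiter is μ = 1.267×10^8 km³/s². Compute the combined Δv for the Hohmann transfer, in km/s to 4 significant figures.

Δv = 13.84 km/s

The Hohmann ellipse has a_t = (r₁ + r₂)/2 = 7.794×10^5 km.
At r₁ the circular-orbit speed is v₁ = √(μ/r₁) = 26.695 km/s.
On the transfer ellipse at r₁, v² = μ(2/r − 1/a) gives v_p = √[μ(2/r₁ − 1/a_t)] = 35.534 km/s.
First burn Δv₁ = |v_p − v₁| = 8.839 km/s.
Circular speed at r₂: v₂ = √(μ/r₂) = 9.57837 km/s.
Transfer-orbit speed at r₂: v_a = √[μ(2/r₂ − 1/a_t)] = 4.57485 km/s.
Second burn Δv₂ = |v₂ − v_a| = 5.004 km/s.
Δv = Δv₁ + Δv₂ = 8.839 + 5.004 = 13.84 km/s.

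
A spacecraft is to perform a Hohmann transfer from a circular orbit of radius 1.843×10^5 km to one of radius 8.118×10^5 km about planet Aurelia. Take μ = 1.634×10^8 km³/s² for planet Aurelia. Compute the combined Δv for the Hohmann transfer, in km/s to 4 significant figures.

Δv = 13.80 km/s

Semi-major axis of the transfer orbit: a_t = (1.843×10^5 + 8.118×10^5)/2 = 4.9805×10^5 km.
At r₁ the circular-orbit speed is v₁ = √(μ/r₁) = 29.776 km/s.
On the transfer ellipse at r₁, vis-viva equation gives v_p = √[μ(2/r₁ − 1/a_t)] = 38.015 km/s.
First burn Δv₁ = |v_p − v₁| = 8.239 km/s.
At r₂, v₂ = √(μ/r₂) = 14.187 km/s.
Transfer-orbit speed at r₂: v_a = √[μ(2/r₂ − 1/a_t)] = 8.6303 km/s.
Second burn Δv₂ = |v₂ − v_a| = 5.557 km/s.
Δv = Δv₁ + Δv₂ = 8.239 + 5.557 = 13.80 km/s.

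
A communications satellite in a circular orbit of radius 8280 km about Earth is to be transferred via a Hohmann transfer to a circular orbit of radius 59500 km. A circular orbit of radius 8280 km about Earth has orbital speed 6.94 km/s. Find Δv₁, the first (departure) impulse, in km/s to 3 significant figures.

Δv₁ = 2.26 km/s

From the circular-orbit relation v² = μ/r at r = 8280 km: μ = v²r = (6.94)² × 8280 = 3.98795×10^5 km³/s².
Semi-major axis of the transfer orbit: a_t = (8280 + 59500)/2 = 33890 km.
On the circular orbit at r = 8280 km, v_c = √(μ/r) = 6.940 km/s.
Vis-viva on the transfer ellipse at r = 8280 km gives v_t = √[μ(2/r − 1/a_t)] = 9.196 km/s.
Δv₁ = |v_t − v_c| = |9.196 − 6.940| = 2.256 km/s.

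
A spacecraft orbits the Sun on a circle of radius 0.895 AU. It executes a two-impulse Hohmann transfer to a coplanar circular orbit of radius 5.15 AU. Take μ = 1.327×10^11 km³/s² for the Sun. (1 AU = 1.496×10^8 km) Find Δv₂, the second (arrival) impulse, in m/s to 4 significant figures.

Δv₂ = 5982 m/s

In km: r₁ = 0.895 × 1.496×10^8 = 1.33892×10^8 km; r₂ = 5.15 × 1.496×10^8 = 7.7044×10^8 km.
Semi-major axis of the transfer orbit: a_t = (1.33892×10^8 + 7.7044×10^8)/2 = 4.52166×10^8 km.
Circular speed at r = 7.7044×10^8 km: v_c = √(μ/r) = 13.124 km/s.
Transfer-orbit speed at the same r (vis-viva, a = a_t): v_t = √[μ(2/r − 1/a_t)] = 7.1416 km/s.
Δv₂ = |v_t − v_c| = |7.1416 − 13.124| = 5.982 km/s.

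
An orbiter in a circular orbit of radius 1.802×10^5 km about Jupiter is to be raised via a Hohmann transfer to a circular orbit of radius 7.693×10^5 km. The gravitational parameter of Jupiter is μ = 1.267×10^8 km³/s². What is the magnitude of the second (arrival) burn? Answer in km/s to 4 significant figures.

Transfer-ellipse semi-major axis a_t = (r₁ + r₂)/2 = (1.802×10^5 + 7.693×10^5)/2 = 4.7475×10^5 km.
Circular speed at r = 7.693×10^5 km: v_c = √(μ/r) = 12.8334 km/s.
Vis-viva on the transfer ellipse at r = 7.693×10^5 km gives v_t = √[μ(2/r − 1/a_t)] = 7.90652 km/s.
Δv₂ = |v_t − v_c| = |7.90652 − 12.8334| = 4.927 km/s.

Δv₂ = 4.927 km/s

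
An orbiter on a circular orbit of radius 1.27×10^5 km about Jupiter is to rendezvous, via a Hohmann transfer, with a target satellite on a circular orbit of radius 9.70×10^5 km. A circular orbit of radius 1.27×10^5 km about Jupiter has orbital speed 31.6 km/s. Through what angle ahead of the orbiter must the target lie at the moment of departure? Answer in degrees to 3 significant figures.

φ = 103°

From the circular-orbit relation v² = μ/r at r = 1.27×10^5 km: μ = v²r = (31.6)² × 1.27×10^5 = 1.26817×10^8 km³/s².
Semi-major axis of the transfer orbit: a_t = (1.270×10^5 + 9.700×10^5)/2 = 5.485×10^5 km.
Transfer time t = π√(a_t³/μ) = 1.133×10^5 s.
Target angular speed ω₂ = √(μ/r₂³) = 1.179×10^-5 rad/s.
Angle swept by the target during transfer: ω₂·t = 1.3358 rad = 76.54°.
The orbiter traverses 180° on the transfer ellipse, so the target must lead by 180° − 76.54° = 103°.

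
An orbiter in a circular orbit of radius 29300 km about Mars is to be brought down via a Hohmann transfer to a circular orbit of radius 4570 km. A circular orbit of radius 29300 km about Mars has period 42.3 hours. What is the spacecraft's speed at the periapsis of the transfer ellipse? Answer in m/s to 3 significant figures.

v = 4030 m/s

From Kepler's third law T² = 4π²r³/μ at r = 29300 km, T = 42.3 hours = 42.3 × 3600 s = 1.5228×10^5 s: μ = 4π²r³/T² = 42823.0 km³/s².
Transfer-ellipse semi-major axis a_t = (r₁ + r₂)/2 = (29300 + 4570)/2 = 16935 km.
The periapsis of the transfer ellipse is at r = 4570 km.
From the vis-viva equation, v = √[μ(2/r − 1/a_t)] = 4.026 km/s.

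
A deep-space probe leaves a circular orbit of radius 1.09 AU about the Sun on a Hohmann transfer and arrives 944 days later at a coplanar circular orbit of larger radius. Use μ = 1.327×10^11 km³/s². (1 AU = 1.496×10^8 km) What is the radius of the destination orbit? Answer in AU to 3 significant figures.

r₂ = 4.89 AU

In km: r₁ = 1.09 × 1.496×10^8 = 1.63064×10^8 km.
Transfer time t = 944 days = 8.15616×10^7 s, and t = π√(a_t³/μ).
So a_t = (μ t²/π²)^(1/3) = (1.327×10^11 × (8.15616×10^7)² / π²)^(1/3) = 4.4721×10^8 km.
Since a_t = (r₁ + r₂)/2, r₂ = 2a_t − r₁ = 2×4.4721×10^8 − 1.63064×10^8 = 7.31356×10^8 km.
In AU: r₂ = 7.31356×10^8 / 1.496×10^8 = 4.89 AU.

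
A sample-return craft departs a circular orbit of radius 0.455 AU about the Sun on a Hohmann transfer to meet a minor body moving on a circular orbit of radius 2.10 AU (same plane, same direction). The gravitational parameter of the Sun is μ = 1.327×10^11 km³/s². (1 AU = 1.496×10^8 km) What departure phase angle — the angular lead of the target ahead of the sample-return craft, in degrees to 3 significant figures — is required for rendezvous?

φ = 94.6°

In km: r₁ = 0.455 × 1.496×10^8 = 6.8068×10^7 km; r₂ = 2.10 × 1.496×10^8 = 3.1416×10^8 km.
The Hohmann ellipse has a_t = (r₁ + r₂)/2 = 1.91114×10^8 km.
Transfer time t = π√(a_t³/μ) = 2.2785×10^7 s.
The target's mean motion on its circular orbit is ω₂ = √(μ/r₂³) = 6.5420×10^-8 rad/s.
Angle swept by the target during transfer: ω₂·t = 1.4906 rad = 85.41°.
Arrival is 180° from departure on the ellipse, so φ = 180° − 85.41° = 94.6°.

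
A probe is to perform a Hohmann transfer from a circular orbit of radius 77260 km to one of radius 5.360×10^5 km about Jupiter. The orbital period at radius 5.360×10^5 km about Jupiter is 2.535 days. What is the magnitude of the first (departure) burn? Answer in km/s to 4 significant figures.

Δv₁ = 13.05 km/s

From Kepler's third law T² = 4π²r³/μ at r = 5.360×10^5 km, T = 2.535 days = 2.535 × 86400 s = 2.19024×10^5 s: μ = 4π²r³/T² = 1.26727×10^8 km³/s².
The Hohmann ellipse has a_t = (r₁ + r₂)/2 = 3.0663×10^5 km.
Circular speed at r = 77260 km: v_c = √(μ/r) = 40.50 km/s.
Vis-viva on the transfer ellipse at r = 77260 km gives v_t = √[μ(2/r − 1/a_t)] = 53.55 km/s.
Δv₁ = |v_t − v_c| = |53.55 − 40.50| = 13.05 km/s.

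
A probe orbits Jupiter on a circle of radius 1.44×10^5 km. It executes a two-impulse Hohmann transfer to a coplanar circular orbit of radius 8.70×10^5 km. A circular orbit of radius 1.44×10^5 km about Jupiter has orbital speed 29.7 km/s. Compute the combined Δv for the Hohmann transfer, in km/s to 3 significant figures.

Δv = 14.8 km/s

From the circular-orbit relation v² = μ/r at r = 1.44×10^5 km: μ = v²r = (29.7)² × 1.44×10^5 = 1.27021×10^8 km³/s².
Transfer-ellipse semi-major axis a_t = (r₁ + r₂)/2 = (1.440×10^5 + 8.700×10^5)/2 = 5.070×10^5 km.
At r₁ the circular-orbit speed is v₁ = √(μ/r₁) = 29.700 km/s.
On the transfer ellipse at r₁, vis-viva equation gives v_p = √[μ(2/r₁ − 1/a_t)] = 38.906 km/s.
First burn Δv₁ = |v_p − v₁| = 9.206 km/s.
Circular speed at r₂: v₂ = √(μ/r₂) = 12.0831 km/s.
Transfer-orbit speed at r₂: v_a = √[μ(2/r₂ − 1/a_t)] = 6.43955 km/s.
Second burn Δv₂ = |v₂ − v_a| = 5.644 km/s.
Total Δv = Δv₁ + Δv₂ = 14.85 km/s.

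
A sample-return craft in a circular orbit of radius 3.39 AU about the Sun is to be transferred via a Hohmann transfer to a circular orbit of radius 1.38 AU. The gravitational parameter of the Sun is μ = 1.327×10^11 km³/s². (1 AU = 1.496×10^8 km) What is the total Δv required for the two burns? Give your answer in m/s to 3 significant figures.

In km: r₁ = 3.39 × 1.496×10^8 = 5.07144×10^8 km; r₂ = 1.38 × 1.496×10^8 = 2.06448×10^8 km.
The Hohmann ellipse has a_t = (r₁ + r₂)/2 = 3.56796×10^8 km.
Circular speed at r₁: v₁ = √(μ/r₁) = √(1.327×10^11/5.07144×10^8) = 16.17595 km/s.
Transfer-orbit speed at r₁ (v² = μ(2/r − 1/a)): v_a = √[μ(2/r₁ − 1/a_t)] = 12.30453 km/s.
First burn Δv₁ = |v_a − v₁| = 3.8714 km/s.
At r₂, v₂ = √(μ/r₂) = 25.35304 km/s.
Transfer-orbit speed at r₂: v_p = √[μ(2/r₂ − 1/a_t)] = 30.22636 km/s.
Second burn Δv₂ = |v₂ − v_p| = 4.8733 km/s.
Total Δv = Δv₁ + Δv₂ = 8.745 km/s.

Δv = 8740 m/s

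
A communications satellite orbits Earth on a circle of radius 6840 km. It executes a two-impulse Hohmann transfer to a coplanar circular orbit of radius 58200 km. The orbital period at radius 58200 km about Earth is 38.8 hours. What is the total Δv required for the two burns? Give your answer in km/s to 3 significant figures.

From Kepler's third law T² = 4π²r³/μ at r = 58200 km, T = 38.8 hours = 38.8 × 3600 s = 1.3968×10^5 s: μ = 4π²r³/T² = 3.98897×10^5 km³/s².
Semi-major axis of the transfer orbit: a_t = (6840 + 58200)/2 = 32520 km.
Circular speed at r₁: v₁ = √(μ/r₁) = √(3.98897×10^5/6840) = 7.63664 km/s.
Transfer-orbit speed at r₁ (vis-viva): v_p = √[μ(2/r₁ − 1/a_t)] = 10.2162 km/s.
First burn Δv₁ = |v_p − v₁| = 2.580 km/s.
Circular speed at r₂: v₂ = √(μ/r₂) = 2.618 km/s.
Transfer-orbit speed at r₂: v_a = √[μ(2/r₂ − 1/a_t)] = 1.201 km/s.
Second burn Δv₂ = |v₂ − v_a| = 1.417 km/s.
Total Δv = Δv₁ + Δv₂ = 3.997 km/s.

Δv = 4.00 km/s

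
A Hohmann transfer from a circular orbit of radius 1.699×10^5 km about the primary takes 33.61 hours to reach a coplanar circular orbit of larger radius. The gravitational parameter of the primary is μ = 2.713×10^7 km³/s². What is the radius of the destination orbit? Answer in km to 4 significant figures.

r₂ = 5.155×10^5 km

Transfer time t = 33.61 hours = 1.20996×10^5 s, and t = π√(a_t³/μ).
So a_t = (μ t²/π²)^(1/3) = (2.713×10^7 × (1.20996×10^5)² / π²)^(1/3) = 3.4269×10^5 km.
Since a_t = (r₁ + r₂)/2, r₂ = 2a_t − r₁ = 2×3.4269×10^5 − 1.699×10^5 = 5.1548×10^5 km.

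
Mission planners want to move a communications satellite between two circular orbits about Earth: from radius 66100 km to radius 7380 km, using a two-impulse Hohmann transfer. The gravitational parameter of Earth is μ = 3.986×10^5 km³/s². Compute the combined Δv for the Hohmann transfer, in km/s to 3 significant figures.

The Hohmann ellipse has a_t = (r₁ + r₂)/2 = 36740 km.
Circular speed at r₁: v₁ = √(μ/r₁) = √(3.986×10^5/66100) = 2.456 km/s.
Transfer-orbit speed at r₁ (vis-viva): v_a = √[μ(2/r₁ − 1/a_t)] = 1.101 km/s.
First burn Δv₁ = |v_a − v₁| = 1.355 km/s.
Circular speed at r₂: v₂ = √(μ/r₂) = 7.3492 km/s.
Transfer-orbit speed at r₂: v_p = √[μ(2/r₂ − 1/a_t)] = 9.8576 km/s.
Second burn Δv₂ = |v₂ − v_p| = 2.508 km/s.
Δv = Δv₁ + Δv₂ = 1.355 + 2.508 = 3.863 km/s.

Δv = 3.86 km/s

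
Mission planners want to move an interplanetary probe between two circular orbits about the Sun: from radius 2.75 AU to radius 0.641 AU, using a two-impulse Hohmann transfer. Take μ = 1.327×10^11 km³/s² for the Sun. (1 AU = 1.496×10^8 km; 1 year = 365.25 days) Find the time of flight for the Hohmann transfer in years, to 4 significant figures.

In km: r₁ = 2.75 × 1.496×10^8 = 4.114×10^8 km; r₂ = 0.641 × 1.496×10^8 = 9.58936×10^7 km.
Semi-major axis of the transfer orbit: a_t = (4.114×10^8 + 9.58936×10^7)/2 = 2.536468×10^8 km.
By Kepler's third law the transfer-orbit period is T = 2π√(a_t³/μ), so t = T/2 = 3.484×10^7 s.
Converting: 3.484×10^7 s ÷ 3.15576×10^7 s/year (365.25 × 86400) = 1.104 years.

t = 1.104 years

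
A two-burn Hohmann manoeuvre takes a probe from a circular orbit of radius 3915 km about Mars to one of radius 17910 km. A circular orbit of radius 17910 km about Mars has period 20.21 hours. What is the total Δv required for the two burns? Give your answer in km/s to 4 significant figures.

Δv = 1.550 km/s

From Kepler's third law T² = 4π²r³/μ at r = 17910 km, T = 20.21 hours = 20.21 × 3600 s = 72756 s: μ = 4π²r³/T² = 42845.9 km³/s².
Transfer-ellipse semi-major axis a_t = (r₁ + r₂)/2 = (3915 + 17910)/2 = 10912.5 km.
Circular speed at r₁: v₁ = √(μ/r₁) = √(42845.9/3915) = 3.308 km/s.
Transfer-orbit speed at r₁ (v² = μ(2/r − 1/a)): v_p = √[μ(2/r₁ − 1/a_t)] = 4.238 km/s.
First burn Δv₁ = |v_p − v₁| = 0.9300 km/s.
At r₂, v₂ = √(μ/r₂) = 1.5467 km/s.
Transfer-orbit speed at r₂: v_a = √[μ(2/r₂ − 1/a_t)] = 0.92643 km/s.
Second burn Δv₂ = |v₂ − v_a| = 0.6203 km/s.
Total Δv = Δv₁ + Δv₂ = 1.550 km/s.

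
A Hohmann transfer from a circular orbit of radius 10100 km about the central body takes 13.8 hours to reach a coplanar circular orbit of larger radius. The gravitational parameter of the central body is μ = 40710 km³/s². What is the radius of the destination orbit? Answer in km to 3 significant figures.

r₂ = 33200 km

Transfer time t = 13.8 hours = 49680 s, and t = π√(a_t³/μ).
So a_t = (μ t²/π²)^(1/3) = (40710 × (49680)² / π²)^(1/3) = 21673 km.
Since a_t = (r₁ + r₂)/2, r₂ = 2a_t − r₁ = 2×21673 − 10100 = 33246 km.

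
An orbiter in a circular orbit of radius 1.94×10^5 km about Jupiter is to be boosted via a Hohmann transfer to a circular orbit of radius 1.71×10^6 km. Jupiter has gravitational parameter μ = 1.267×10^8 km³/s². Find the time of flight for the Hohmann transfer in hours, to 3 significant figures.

t = 72.0 hours

Transfer-ellipse semi-major axis a_t = (r₁ + r₂)/2 = (1.940×10^5 + 1.710×10^6)/2 = 9.520×10^5 km.
Transfer time t = π√(a_t³/μ) = π√((9.520×10^5)³ / 1.267×10^8) = 2.592×10^5 s.
Converting: 2.592×10^5 s ÷ 3600 s/hour = 72.0 hours.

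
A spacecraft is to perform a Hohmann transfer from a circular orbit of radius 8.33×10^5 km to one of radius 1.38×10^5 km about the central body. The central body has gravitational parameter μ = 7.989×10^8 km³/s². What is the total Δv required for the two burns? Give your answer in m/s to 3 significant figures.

Transfer-ellipse semi-major axis a_t = (r₁ + r₂)/2 = (8.330×10^5 + 1.380×10^5)/2 = 4.855×10^5 km.
Circular speed at r₁: v₁ = √(μ/r₁) = √(7.989×10^8/8.330×10^5) = 30.96875 km/s.
On the transfer ellipse at r₁, vis-viva gives v_a = √[μ(2/r₁ − 1/a_t)] = 16.51082 km/s.
First burn Δv₁ = |v_a − v₁| = 14.4579 km/s.
At r₂, v₂ = √(μ/r₂) = 76.0863 km/s.
Transfer-orbit speed at r₂: v_p = √[μ(2/r₂ − 1/a_t)] = 99.6631 km/s.
Second burn Δv₂ = |v₂ − v_p| = 23.5768 km/s.
Total Δv = Δv₁ + Δv₂ = 38.03 km/s.

Δv = 38000 m/s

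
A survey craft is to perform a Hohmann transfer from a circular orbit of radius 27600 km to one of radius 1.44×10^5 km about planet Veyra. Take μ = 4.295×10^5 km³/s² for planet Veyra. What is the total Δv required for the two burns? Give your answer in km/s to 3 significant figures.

Semi-major axis of the transfer orbit: a_t = (27600 + 1.440×10^5)/2 = 85800 km.
Circular speed at r₁: v₁ = √(μ/r₁) = √(4.295×10^5/27600) = 3.9448 km/s.
On the transfer ellipse at r₁, vis-viva gives v_p = √[μ(2/r₁ − 1/a_t)] = 5.1105 km/s.
First burn Δv₁ = |v_p − v₁| = 1.1657 km/s.
At r₂, v₂ = √(μ/r₂) = 1.727032 km/s.
Transfer-orbit speed at r₂: v_a = √[μ(2/r₂ − 1/a_t)] = 0.9795153 km/s.
Second burn Δv₂ = |v₂ − v_a| = 0.74752 km/s.
Total Δv = Δv₁ + Δv₂ = 1.913 km/s.

Δv = 1.91 km/s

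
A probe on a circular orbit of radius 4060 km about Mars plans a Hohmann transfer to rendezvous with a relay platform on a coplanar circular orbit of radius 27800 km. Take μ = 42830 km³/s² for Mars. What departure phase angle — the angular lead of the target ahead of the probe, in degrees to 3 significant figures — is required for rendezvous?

The Hohmann ellipse has a_t = (r₁ + r₂)/2 = 15930 km.
The half-period of the transfer ellipse is t = π√(a_t³/μ) = 30520 s.
Target angular speed ω₂ = √(μ/r₂³) = 4.465×10^-5 rad/s.
Angle swept by the target during transfer: ω₂·t = 1.3627 rad = 78.08°.
Arrival is 180° from departure on the ellipse, so φ = 180° − 78.08° = 102°.

φ = 102°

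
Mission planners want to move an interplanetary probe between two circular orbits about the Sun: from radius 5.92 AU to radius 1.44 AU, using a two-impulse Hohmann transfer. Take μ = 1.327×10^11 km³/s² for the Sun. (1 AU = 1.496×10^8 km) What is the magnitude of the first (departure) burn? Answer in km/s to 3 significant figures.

Δv₁ = 4.58 km/s

In km: r₁ = 5.92 × 1.496×10^8 = 8.85632×10^8 km; r₂ = 1.44 × 1.496×10^8 = 2.15424×10^8 km.
The Hohmann ellipse has a_t = (r₁ + r₂)/2 = 5.50528×10^8 km.
Circular speed at r = 8.85632×10^8 km: v_c = √(μ/r) = 12.241 km/s.
Vis-viva on the transfer ellipse at r = 8.85632×10^8 km gives v_t = √[μ(2/r − 1/a_t)] = 7.6571 km/s.
Δv₁ = |v_t − v_c| = |7.6571 − 12.241| = 4.584 km/s.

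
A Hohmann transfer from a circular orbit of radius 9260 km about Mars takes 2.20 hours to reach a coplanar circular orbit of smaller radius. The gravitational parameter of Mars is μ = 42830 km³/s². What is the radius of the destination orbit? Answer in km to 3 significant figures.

Transfer time t = 2.20 hours = 7920 s, and t = π√(a_t³/μ).
So a_t = (μ t²/π²)^(1/3) = (42830 × (7920)² / π²)^(1/3) = 6480.9 km.
Since a_t = (r₁ + r₂)/2, r₂ = 2a_t − r₁ = 2×6480.9 − 9260 = 3701.8 km.

r₂ = 3700 km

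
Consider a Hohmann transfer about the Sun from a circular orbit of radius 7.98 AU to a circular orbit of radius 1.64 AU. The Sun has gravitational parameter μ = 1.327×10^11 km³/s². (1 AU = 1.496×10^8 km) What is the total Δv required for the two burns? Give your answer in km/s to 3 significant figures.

Δv = 11.1 km/s

In km: r₁ = 7.98 × 1.496×10^8 = 1.193808×10^9 km; r₂ = 1.64 × 1.496×10^8 = 2.45344×10^8 km.
Semi-major axis of the transfer orbit: a_t = (1.193808×10^9 + 2.45344×10^8)/2 = 7.19576×10^8 km.
At r₁ the circular-orbit speed is v₁ = √(μ/r₁) = 10.543 km/s.
On the transfer ellipse at r₁, v² = μ(2/r − 1/a) gives v_a = √[μ(2/r₁ − 1/a_t)] = 6.1563 km/s.
First burn Δv₁ = |v_a − v₁| = 4.387 km/s.
At r₂, v₂ = √(μ/r₂) = 23.257 km/s.
Transfer-orbit speed at r₂: v_p = √[μ(2/r₂ − 1/a_t)] = 29.956 km/s.
Second burn Δv₂ = |v₂ − v_p| = 6.699 km/s.
Total Δv = Δv₁ + Δv₂ = 11.09 km/s.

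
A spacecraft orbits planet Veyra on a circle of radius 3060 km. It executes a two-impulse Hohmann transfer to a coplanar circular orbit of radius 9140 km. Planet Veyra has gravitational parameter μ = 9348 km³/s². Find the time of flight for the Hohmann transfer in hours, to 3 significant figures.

The Hohmann ellipse has a_t = (r₁ + r₂)/2 = 6100 km.
By Kepler's third law the transfer-orbit period is T = 2π√(a_t³/μ), so t = T/2 = 15480 s.
Converting: 15480 s ÷ 3600 s/hour = 4.30 hours.

t = 4.30 hours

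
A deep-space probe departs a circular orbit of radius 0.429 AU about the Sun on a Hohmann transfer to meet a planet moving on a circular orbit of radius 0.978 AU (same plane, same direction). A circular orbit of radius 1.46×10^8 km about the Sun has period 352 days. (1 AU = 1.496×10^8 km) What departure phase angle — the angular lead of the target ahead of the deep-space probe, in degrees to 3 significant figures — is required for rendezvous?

φ = 70.2°

From Kepler's third law T² = 4π²r³/μ at r = 1.46×10^8 km, T = 352 days = 352 × 86400 s = 3.04128×10^7 s: μ = 4π²r³/T² = 1.32833×10^11 km³/s².
In km: r₁ = 0.429 × 1.496×10^8 = 6.41784×10^7 km; r₂ = 0.978 × 1.496×10^8 = 1.463088×10^8 km.
The Hohmann ellipse has a_t = (r₁ + r₂)/2 = 1.052436×10^8 km.
The half-period of the transfer ellipse is t = π√(a_t³/μ) = 9.3066×10^6 s.
Target angular speed ω₂ = √(μ/r₂³) = 2.0594×10^-7 rad/s.
Angle swept by the target during transfer: ω₂·t = 1.917 rad = 109.8°.
Arrival is 180° from departure on the ellipse, so φ = 180° − 109.8° = 70.2°.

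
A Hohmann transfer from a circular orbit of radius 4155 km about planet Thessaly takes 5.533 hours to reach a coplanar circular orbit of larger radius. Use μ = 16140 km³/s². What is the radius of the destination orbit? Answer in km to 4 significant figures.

Transfer time t = 5.533 hours = 19918.8 s, and t = π√(a_t³/μ).
So a_t = (μ t²/π²)^(1/3) = (16140 × (19918.8)² / π²)^(1/3) = 8657.2 km.
Since a_t = (r₁ + r₂)/2, r₂ = 2a_t − r₁ = 2×8657.2 − 4155 = 13159.4 km.

r₂ = 13160 km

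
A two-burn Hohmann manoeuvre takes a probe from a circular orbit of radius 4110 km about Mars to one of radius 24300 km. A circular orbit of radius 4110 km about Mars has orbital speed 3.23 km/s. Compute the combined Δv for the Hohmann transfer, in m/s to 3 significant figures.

Δv = 1610 m/s

From the circular-orbit relation v² = μ/r at r = 4110 km: μ = v²r = (3.23)² × 4110 = 42879.2 km³/s².
Transfer-ellipse semi-major axis a_t = (r₁ + r₂)/2 = (4110 + 24300)/2 = 14205 km.
Circular speed at r₁: v₁ = √(μ/r₁) = √(42879.2/4110) = 3.2300 km/s.
Transfer-orbit speed at r₁ (vis-viva): v_p = √[μ(2/r₁ − 1/a_t)] = 4.2246 km/s.
First burn Δv₁ = |v_p − v₁| = 0.9946 km/s.
Circular speed at r₂: v₂ = √(μ/r₂) = 1.32837 km/s.
Transfer-orbit speed at r₂: v_a = √[μ(2/r₂ − 1/a_t)] = 0.714530 km/s.
Second burn Δv₂ = |v₂ − v_a| = 0.6138 km/s.
Δv = Δv₁ + Δv₂ = 0.9946 + 0.6138 = 1.608 km/s.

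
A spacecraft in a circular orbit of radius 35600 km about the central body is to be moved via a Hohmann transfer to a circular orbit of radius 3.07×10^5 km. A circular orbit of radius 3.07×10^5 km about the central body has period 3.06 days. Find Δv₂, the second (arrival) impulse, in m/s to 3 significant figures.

From Kepler's third law T² = 4π²r³/μ at r = 3.07×10^5 km, T = 3.06 days = 3.06 × 86400 s = 2.64384×10^5 s: μ = 4π²r³/T² = 1.63420×10^7 km³/s².
The Hohmann ellipse has a_t = (r₁ + r₂)/2 = 1.713×10^5 km.
Circular speed at r = 3.070×10^5 km: v_c = √(μ/r) = 7.296 km/s.
Transfer-orbit speed at the same r (vis-viva, a = a_t): v_t = √[μ(2/r − 1/a_t)] = 3.326 km/s.
Δv₂ = |v_t − v_c| = |3.326 − 7.296| = 3.970 km/s.

Δv₂ = 3970 m/s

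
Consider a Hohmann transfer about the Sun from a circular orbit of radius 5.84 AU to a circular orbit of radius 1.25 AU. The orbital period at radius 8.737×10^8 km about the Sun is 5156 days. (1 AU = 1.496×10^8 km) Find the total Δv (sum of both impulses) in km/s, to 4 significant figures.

Δv = 12.56 km/s

From Kepler's third law T² = 4π²r³/μ at r = 8.737×10^8 km, T = 5156 days = 5156 × 86400 s = 4.454784×10^8 s: μ = 4π²r³/T² = 1.32676×10^11 km³/s².
In km: r₁ = 5.84 × 1.496×10^8 = 8.73664×10^8 km; r₂ = 1.25 × 1.496×10^8 = 1.870×10^8 km.
Transfer-ellipse semi-major axis a_t = (r₁ + r₂)/2 = (8.73664×10^8 + 1.870×10^8)/2 = 5.30332×10^8 km.
Circular speed at r₁: v₁ = √(μ/r₁) = √(1.32676×10^11/8.73664×10^8) = 12.3232 km/s.
Transfer-orbit speed at r₁ (vis-viva): v_a = √[μ(2/r₁ − 1/a_t)] = 7.31765 km/s.
First burn Δv₁ = |v_a − v₁| = 5.006 km/s.
Circular speed at r₂: v₂ = √(μ/r₂) = 26.636 km/s.
Transfer-orbit speed at r₂: v_p = √[μ(2/r₂ − 1/a_t)] = 34.188 km/s.
Second burn Δv₂ = |v₂ − v_p| = 7.552 km/s.
Δv = Δv₁ + Δv₂ = 5.006 + 7.552 = 12.56 km/s.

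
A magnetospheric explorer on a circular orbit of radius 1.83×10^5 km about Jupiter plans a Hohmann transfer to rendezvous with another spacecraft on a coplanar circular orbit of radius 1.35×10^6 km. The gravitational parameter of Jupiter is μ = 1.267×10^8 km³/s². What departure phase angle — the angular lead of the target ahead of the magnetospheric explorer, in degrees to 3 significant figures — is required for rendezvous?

Semi-major axis of the transfer orbit: a_t = (1.830×10^5 + 1.350×10^6)/2 = 7.665×10^5 km.
The half-period of the transfer ellipse is t = π√(a_t³/μ) = 1.873×10^5 s.
The target's mean motion on its circular orbit is ω₂ = √(μ/r₂³) = 7.176×10^-6 rad/s.
Angle swept by the target during transfer: ω₂·t = 1.344 rad = 77.01°.
Arrival is 180° from departure on the ellipse, so φ = 180° − 77.01° = 103°.

φ = 103°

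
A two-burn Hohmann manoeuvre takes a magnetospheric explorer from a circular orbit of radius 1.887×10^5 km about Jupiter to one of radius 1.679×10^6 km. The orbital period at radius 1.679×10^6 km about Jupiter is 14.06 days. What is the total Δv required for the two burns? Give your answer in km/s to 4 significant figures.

Δv = 13.61 km/s

From Kepler's third law T² = 4π²r³/μ at r = 1.679×10^6 km, T = 14.06 days = 14.06 × 86400 s = 1.214784×10^6 s: μ = 4π²r³/T² = 1.26623×10^8 km³/s².
Semi-major axis of the transfer orbit: a_t = (1.887×10^5 + 1.679×10^6)/2 = 9.3385×10^5 km.
At r₁ the circular-orbit speed is v₁ = √(μ/r₁) = 25.90 km/s.
Transfer-orbit speed at r₁ (v² = μ(2/r − 1/a)): v_p = √[μ(2/r₁ − 1/a_t)] = 34.73 km/s.
First burn Δv₁ = |v_p − v₁| = 8.830 km/s.
At r₂, v₂ = √(μ/r₂) = 8.68423 km/s.
Transfer-orbit speed at r₂: v_a = √[μ(2/r₂ − 1/a_t)] = 3.90372 km/s.
Second burn Δv₂ = |v₂ − v_a| = 4.781 km/s.
Δv = Δv₁ + Δv₂ = 8.830 + 4.781 = 13.61 km/s.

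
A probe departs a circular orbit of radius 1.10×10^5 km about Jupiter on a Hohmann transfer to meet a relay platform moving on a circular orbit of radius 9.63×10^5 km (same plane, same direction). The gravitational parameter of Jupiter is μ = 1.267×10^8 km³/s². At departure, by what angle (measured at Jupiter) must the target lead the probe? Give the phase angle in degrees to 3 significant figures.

φ = 105°

Transfer-ellipse semi-major axis a_t = (r₁ + r₂)/2 = (1.100×10^5 + 9.630×10^5)/2 = 5.365×10^5 km.
The half-period of the transfer ellipse is t = π√(a_t³/μ) = 1.0968×10^5 s.
The target's mean motion on its circular orbit is ω₂ = √(μ/r₂³) = 1.1911×10^-5 rad/s.
Angle swept by the target during transfer: ω₂·t = 1.3064 rad = 74.85°.
Arrival is 180° from departure on the ellipse, so φ = 180° − 74.85° = 105°.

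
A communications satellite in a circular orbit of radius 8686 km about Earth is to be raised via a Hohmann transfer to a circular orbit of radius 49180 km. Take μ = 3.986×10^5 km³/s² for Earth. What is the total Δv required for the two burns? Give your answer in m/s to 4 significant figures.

Δv = 3345 m/s

The Hohmann ellipse has a_t = (r₁ + r₂)/2 = 28933 km.
Circular speed at r₁: v₁ = √(μ/r₁) = √(3.986×10^5/8686) = 6.774 km/s.
Transfer-orbit speed at r₁ (v² = μ(2/r − 1/a)): v_p = √[μ(2/r₁ − 1/a_t)] = 8.832 km/s.
First burn Δv₁ = |v_p − v₁| = 2.058 km/s.
Circular speed at r₂: v₂ = √(μ/r₂) = 2.847 km/s.
Transfer-orbit speed at r₂: v_a = √[μ(2/r₂ − 1/a_t)] = 1.560 km/s.
Second burn Δv₂ = |v₂ − v_a| = 1.287 km/s.
Total Δv = Δv₁ + Δv₂ = 3.345 km/s.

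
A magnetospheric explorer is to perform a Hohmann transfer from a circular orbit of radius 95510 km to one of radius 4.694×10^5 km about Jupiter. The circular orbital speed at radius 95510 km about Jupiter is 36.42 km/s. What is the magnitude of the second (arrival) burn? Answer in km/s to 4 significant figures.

Δv₂ = 6.875 km/s

From the circular-orbit relation v² = μ/r at r = 95510 km: μ = v²r = (36.42)² × 95510 = 1.26686×10^8 km³/s².
Semi-major axis of the transfer orbit: a_t = (95510 + 4.694×10^5)/2 = 2.82455×10^5 km.
On the circular orbit at r = 4.694×10^5 km, v_c = √(μ/r) = 16.428 km/s.
Vis-viva on the transfer ellipse at r = 4.694×10^5 km gives v_t = √[μ(2/r − 1/a_t)] = 9.5531 km/s.
Δv₂ = |v_t − v_c| = |9.5531 − 16.428| = 6.875 km/s.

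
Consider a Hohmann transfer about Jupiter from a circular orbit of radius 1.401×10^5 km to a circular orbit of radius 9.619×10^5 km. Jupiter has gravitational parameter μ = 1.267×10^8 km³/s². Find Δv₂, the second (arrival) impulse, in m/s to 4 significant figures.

Δv₂ = 5690 m/s

Transfer-ellipse semi-major axis a_t = (r₁ + r₂)/2 = (1.401×10^5 + 9.619×10^5)/2 = 5.510×10^5 km.
Circular speed at r = 9.619×10^5 km: v_c = √(μ/r) = 11.477 km/s.
Vis-viva on the transfer ellipse at r = 9.619×10^5 km gives v_t = √[μ(2/r − 1/a_t)] = 5.7872 km/s.
Δv₂ = |v_t − v_c| = |5.7872 − 11.477| = 5.690 km/s.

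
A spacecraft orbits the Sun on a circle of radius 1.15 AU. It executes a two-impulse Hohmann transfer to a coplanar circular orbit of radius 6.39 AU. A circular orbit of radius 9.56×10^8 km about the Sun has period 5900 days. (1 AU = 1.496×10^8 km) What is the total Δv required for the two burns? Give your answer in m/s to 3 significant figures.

Δv = 13700 m/s

From Kepler's third law T² = 4π²r³/μ at r = 9.56×10^8 km, T = 5900 days = 5900 × 86400 s = 5.0976×10^8 s: μ = 4π²r³/T² = 1.32740×10^11 km³/s².
In km: r₁ = 1.15 × 1.496×10^8 = 1.7204×10^8 km; r₂ = 6.39 × 1.496×10^8 = 9.55944×10^8 km.
The Hohmann ellipse has a_t = (r₁ + r₂)/2 = 5.63992×10^8 km.
At r₁ the circular-orbit speed is v₁ = √(μ/r₁) = 27.777 km/s.
Transfer-orbit speed at r₁ (v² = μ(2/r − 1/a)): v_p = √[μ(2/r₁ − 1/a_t)] = 36.163 km/s.
First burn Δv₁ = |v_p − v₁| = 8.386 km/s.
Circular speed at r₂: v₂ = √(μ/r₂) = 11.784 km/s.
Transfer-orbit speed at r₂: v_a = √[μ(2/r₂ − 1/a_t)] = 6.5082 km/s.
Second burn Δv₂ = |v₂ − v_a| = 5.276 km/s.
Δv = Δv₁ + Δv₂ = 8.386 + 5.276 = 13.66 km/s.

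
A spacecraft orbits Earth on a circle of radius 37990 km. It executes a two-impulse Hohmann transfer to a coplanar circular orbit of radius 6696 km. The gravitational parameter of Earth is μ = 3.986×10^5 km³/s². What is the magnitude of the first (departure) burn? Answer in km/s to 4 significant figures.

Transfer-ellipse semi-major axis a_t = (r₁ + r₂)/2 = (37990 + 6696)/2 = 22343 km.
Circular speed at r = 37990 km: v_c = √(μ/r) = 3.239 km/s.
Transfer-orbit speed at the same r (vis-viva, a = a_t): v_t = √[μ(2/r − 1/a_t)] = 1.773 km/s.
Δv₁ = |v_t − v_c| = |1.773 − 3.239| = 1.466 km/s.

Δv₁ = 1.466 km/s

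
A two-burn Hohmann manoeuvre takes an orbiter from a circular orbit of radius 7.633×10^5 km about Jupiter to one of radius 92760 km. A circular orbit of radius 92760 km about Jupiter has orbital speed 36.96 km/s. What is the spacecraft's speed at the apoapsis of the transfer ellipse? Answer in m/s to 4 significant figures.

From the circular-orbit relation v² = μ/r at r = 92760 km: μ = v²r = (36.96)² × 92760 = 1.26714×10^8 km³/s².
Semi-major axis of the transfer orbit: a_t = (7.633×10^5 + 92760)/2 = 4.2803×10^5 km.
The apoapsis of the transfer ellipse is at r = 7.633×10^5 km.
Applying v² = μ(2/r − 1/a_t): v = 5.998 km/s.

v = 5998 m/s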